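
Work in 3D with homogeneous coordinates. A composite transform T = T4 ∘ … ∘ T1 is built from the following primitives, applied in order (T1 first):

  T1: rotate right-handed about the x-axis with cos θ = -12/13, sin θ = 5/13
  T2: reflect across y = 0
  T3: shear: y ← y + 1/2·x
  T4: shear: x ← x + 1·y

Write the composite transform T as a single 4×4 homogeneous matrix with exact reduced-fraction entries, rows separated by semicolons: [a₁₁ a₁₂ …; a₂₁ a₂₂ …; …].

T1 = [1 0 0 0; 0 -12/13 -5/13 0; 0 5/13 -12/13 0; 0 0 0 1]
T2·T1 = [1 0 0 0; 0 12/13 5/13 0; 0 5/13 -12/13 0; 0 0 0 1]
T3·…·T1 = [1 0 0 0; 1/2 12/13 5/13 0; 0 5/13 -12/13 0; 0 0 0 1]
T4·…·T1 = [3/2 12/13 5/13 0; 1/2 12/13 5/13 0; 0 5/13 -12/13 0; 0 0 0 1]

T = [3/2 12/13 5/13 0; 1/2 12/13 5/13 0; 0 5/13 -12/13 0; 0 0 0 1]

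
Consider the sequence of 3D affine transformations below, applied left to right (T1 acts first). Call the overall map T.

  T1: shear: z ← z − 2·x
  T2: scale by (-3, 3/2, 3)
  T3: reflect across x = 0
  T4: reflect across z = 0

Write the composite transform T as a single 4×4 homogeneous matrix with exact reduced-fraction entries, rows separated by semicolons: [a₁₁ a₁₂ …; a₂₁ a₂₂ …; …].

T1 = [1 0 0 0; 0 1 0 0; -2 0 1 0; 0 0 0 1]
T2·T1 = [-3 0 0 0; 0 3/2 0 0; -6 0 3 0; 0 0 0 1]
T3·…·T1 = [3 0 0 0; 0 3/2 0 0; -6 0 3 0; 0 0 0 1]
T4·…·T1 = [3 0 0 0; 0 3/2 0 0; 6 0 -3 0; 0 0 0 1]

T = [3 0 0 0; 0 3/2 0 0; 6 0 -3 0; 0 0 0 1]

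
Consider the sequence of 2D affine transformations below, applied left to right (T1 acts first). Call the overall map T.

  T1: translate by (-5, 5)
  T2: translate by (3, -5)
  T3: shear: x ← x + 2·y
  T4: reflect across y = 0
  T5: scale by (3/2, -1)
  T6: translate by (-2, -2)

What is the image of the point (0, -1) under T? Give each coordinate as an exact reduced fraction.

T(p) = (-8, -3)

T1 translate by (-5, 5): (0, -1) → (-5, 4)
T2 translate by (3, -5): (-5, 4) → (-2, -1)
T3 shear: x ← x + 2·y: (-2, -1) → (-4, -1)
T4 reflect across y = 0: (-4, -1) → (-4, 1)
T5 scale by (3/2, -1): (-4, 1) → (-6, -1)
T6 translate by (-2, -2): (-6, -1) → (-8, -3)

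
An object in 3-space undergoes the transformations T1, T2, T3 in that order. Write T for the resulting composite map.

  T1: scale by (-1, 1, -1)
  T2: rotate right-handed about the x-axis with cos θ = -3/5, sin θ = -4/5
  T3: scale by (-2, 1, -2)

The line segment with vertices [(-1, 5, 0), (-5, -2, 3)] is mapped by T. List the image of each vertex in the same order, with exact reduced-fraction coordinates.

image vertices: (-2, -3, 8), (-10, -6/5, -34/5)

T1 scale by (-1, 1, -1): (-1, 5, 0) → (1, 5, 0); (-5, -2, 3) → (5, -2, -3)
T2 rotate right-handed about the x-axis with cos θ = -3/5, sin θ = -4/5: (1, 5, 0) → (1, -3, -4); (5, -2, -3) → (5, -6/5, 17/5)
T3 scale by (-2, 1, -2): (1, -3, -4) → (-2, -3, 8); (5, -6/5, 17/5) → (-10, -6/5, -34/5)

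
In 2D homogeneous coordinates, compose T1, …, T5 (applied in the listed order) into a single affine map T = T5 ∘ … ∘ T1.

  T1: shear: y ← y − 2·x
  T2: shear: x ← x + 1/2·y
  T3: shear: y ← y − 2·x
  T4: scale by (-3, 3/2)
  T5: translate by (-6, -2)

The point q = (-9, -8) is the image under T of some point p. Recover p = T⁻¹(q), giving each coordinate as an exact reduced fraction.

p = (2, 2)

T1 = [1 0 0; -2 1 0; 0 0 1]
T2·T1 = [0 1/2 0; -2 1 0; 0 0 1]
T3·…·T1 = [0 1/2 0; -2 0 0; 0 0 1]
T4·…·T1 = [0 -3/2 0; -3 0 0; 0 0 1]
T5·…·T1 = [0 -3/2 -6; -3 0 -2; 0 0 1]
det M = -9/2; M⁻¹ = [0 -1/3 -2/3; -2/3 0 -4; 0 0 1]
M⁻¹ · (-9, -8)ᵀ = (2, 2)ᵀ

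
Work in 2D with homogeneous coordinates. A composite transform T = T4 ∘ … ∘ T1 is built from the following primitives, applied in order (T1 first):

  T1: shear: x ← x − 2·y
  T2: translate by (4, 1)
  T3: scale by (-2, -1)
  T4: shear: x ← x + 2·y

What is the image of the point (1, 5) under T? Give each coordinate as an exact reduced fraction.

T(p) = (-2, -6)

T1 shear: x ← x − 2·y: (1, 5) → (-9, 5)
T2 translate by (4, 1): (-9, 5) → (-5, 6)
T3 scale by (-2, -1): (-5, 6) → (10, -6)
T4 shear: x ← x + 2·y: (10, -6) → (-2, -6)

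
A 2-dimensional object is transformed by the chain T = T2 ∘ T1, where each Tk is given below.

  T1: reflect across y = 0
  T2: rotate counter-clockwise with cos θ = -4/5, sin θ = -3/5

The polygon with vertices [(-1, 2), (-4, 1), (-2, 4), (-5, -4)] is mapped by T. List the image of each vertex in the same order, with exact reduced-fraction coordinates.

T1 reflect across y = 0: (-1, 2) → (-1, -2); (-4, 1) → (-4, -1); (-2, 4) → (-2, -4); (-5, -4) → (-5, 4)
T2 rotate counter-clockwise with cos θ = -4/5, sin θ = -3/5: (-1, -2) → (-2/5, 11/5); (-4, -1) → (13/5, 16/5); (-2, -4) → (-4/5, 22/5); (-5, 4) → (32/5, -1/5)

image vertices: (-2/5, 11/5), (13/5, 16/5), (-4/5, 22/5), (32/5, -1/5)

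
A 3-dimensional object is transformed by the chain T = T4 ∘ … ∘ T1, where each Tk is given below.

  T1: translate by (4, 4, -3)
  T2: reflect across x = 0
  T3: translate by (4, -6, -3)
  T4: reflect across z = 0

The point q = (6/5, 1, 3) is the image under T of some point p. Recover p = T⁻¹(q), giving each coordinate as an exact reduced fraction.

T1 = [1 0 0 4; 0 1 0 4; 0 0 1 -3; 0 0 0 1]
T2·T1 = [-1 0 0 -4; 0 1 0 4; 0 0 1 -3; 0 0 0 1]
T3·…·T1 = [-1 0 0 0; 0 1 0 -2; 0 0 1 -6; 0 0 0 1]
T4·…·T1 = [-1 0 0 0; 0 1 0 -2; 0 0 -1 6; 0 0 0 1]
det M = 1; M⁻¹ = [-1 0 0 0; 0 1 0 2; 0 0 -1 6; 0 0 0 1]
M⁻¹ · (6/5, 1, 3)ᵀ = (-6/5, 3, 3)ᵀ

p = (-6/5, 3, 3)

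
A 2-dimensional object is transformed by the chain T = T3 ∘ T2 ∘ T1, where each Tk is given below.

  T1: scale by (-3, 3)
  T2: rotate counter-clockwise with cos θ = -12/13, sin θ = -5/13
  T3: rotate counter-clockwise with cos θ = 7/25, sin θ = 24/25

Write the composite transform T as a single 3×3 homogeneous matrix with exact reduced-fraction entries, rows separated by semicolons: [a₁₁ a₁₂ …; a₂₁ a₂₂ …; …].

T1 = [-3 0 0; 0 3 0; 0 0 1]
T2·T1 = [36/13 15/13 0; 15/13 -36/13 0; 0 0 1]
T3·…·T1 = [-108/325 969/325 0; 969/325 108/325 0; 0 0 1]

T = [-108/325 969/325 0; 969/325 108/325 0; 0 0 1]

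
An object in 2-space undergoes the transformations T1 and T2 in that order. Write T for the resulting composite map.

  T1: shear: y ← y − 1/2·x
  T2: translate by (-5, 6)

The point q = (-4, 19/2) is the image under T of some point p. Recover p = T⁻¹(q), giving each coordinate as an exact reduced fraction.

T1 = [1 0 0; -1/2 1 0; 0 0 1]
T2·T1 = [1 0 -5; -1/2 1 6; 0 0 1]
det M = 1; M⁻¹ = [1 0 5; 1/2 1 -7/2; 0 0 1]
M⁻¹ · (-4, 19/2)ᵀ = (1, 4)ᵀ

p = (1, 4)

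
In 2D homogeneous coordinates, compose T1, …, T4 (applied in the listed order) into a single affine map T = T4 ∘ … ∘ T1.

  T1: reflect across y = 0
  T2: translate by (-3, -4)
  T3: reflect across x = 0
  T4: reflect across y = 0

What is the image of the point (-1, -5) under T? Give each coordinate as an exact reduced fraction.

T(p) = (4, -1)

T1 reflect across y = 0: (-1, -5) → (-1, 5)
T2 translate by (-3, -4): (-1, 5) → (-4, 1)
T3 reflect across x = 0: (-4, 1) → (4, 1)
T4 reflect across y = 0: (4, 1) → (4, -1)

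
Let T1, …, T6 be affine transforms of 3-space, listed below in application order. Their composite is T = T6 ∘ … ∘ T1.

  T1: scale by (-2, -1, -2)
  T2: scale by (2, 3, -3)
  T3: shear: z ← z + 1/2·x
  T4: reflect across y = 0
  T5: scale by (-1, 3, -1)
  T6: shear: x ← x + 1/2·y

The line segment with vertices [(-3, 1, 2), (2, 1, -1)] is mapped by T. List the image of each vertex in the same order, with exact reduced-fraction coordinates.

T1 scale by (-2, -1, -2): (-3, 1, 2) → (6, -1, -4); (2, 1, -1) → (-4, -1, 2)
T2 scale by (2, 3, -3): (6, -1, -4) → (12, -3, 12); (-4, -1, 2) → (-8, -3, -6)
T3 shear: z ← z + 1/2·x: (12, -3, 12) → (12, -3, 18); (-8, -3, -6) → (-8, -3, -10)
T4 reflect across y = 0: (12, -3, 18) → (12, 3, 18); (-8, -3, -10) → (-8, 3, -10)
T5 scale by (-1, 3, -1): (12, 3, 18) → (-12, 9, -18); (-8, 3, -10) → (8, 9, 10)
T6 shear: x ← x + 1/2·y: (-12, 9, -18) → (-15/2, 9, -18); (8, 9, 10) → (25/2, 9, 10)

image vertices: (-15/2, 9, -18), (25/2, 9, 10)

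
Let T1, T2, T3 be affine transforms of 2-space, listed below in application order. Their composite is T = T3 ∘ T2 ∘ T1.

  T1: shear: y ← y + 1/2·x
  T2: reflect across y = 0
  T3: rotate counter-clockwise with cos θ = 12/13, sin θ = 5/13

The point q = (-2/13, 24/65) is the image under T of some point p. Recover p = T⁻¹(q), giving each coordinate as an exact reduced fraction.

p = (0, -2/5)

T1 = [1 0 0; 1/2 1 0; 0 0 1]
T2·T1 = [1 0 0; -1/2 -1 0; 0 0 1]
T3·…·T1 = [29/26 5/13 0; -1/13 -12/13 0; 0 0 1]
det M = -1; M⁻¹ = [12/13 5/13 0; -1/13 -29/26 0; 0 0 1]
M⁻¹ · (-2/13, 24/65)ᵀ = (0, -2/5)ᵀ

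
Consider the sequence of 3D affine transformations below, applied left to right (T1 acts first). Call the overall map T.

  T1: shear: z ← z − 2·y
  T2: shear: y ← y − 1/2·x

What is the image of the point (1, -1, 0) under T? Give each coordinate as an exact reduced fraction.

T1 shear: z ← z − 2·y: (1, -1, 0) → (1, -1, 2)
T2 shear: y ← y − 1/2·x: (1, -1, 2) → (1, -3/2, 2)

T(p) = (1, -3/2, 2)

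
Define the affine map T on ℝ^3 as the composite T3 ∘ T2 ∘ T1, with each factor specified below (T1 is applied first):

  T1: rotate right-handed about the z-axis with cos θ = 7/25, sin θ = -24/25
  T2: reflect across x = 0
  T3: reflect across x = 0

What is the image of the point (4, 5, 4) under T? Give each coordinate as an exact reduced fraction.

T(p) = (148/25, -61/25, 4)

T1 rotate right-handed about the z-axis with cos θ = 7/25, sin θ = -24/25: (4, 5, 4) → (148/25, -61/25, 4)
T2 reflect across x = 0: (148/25, -61/25, 4) → (-148/25, -61/25, 4)
T3 reflect across x = 0: (-148/25, -61/25, 4) → (148/25, -61/25, 4)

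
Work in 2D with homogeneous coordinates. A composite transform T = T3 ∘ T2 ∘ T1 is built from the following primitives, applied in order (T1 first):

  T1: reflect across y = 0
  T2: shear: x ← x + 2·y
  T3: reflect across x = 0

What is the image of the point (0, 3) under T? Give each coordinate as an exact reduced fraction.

T(p) = (6, -3)

T1 reflect across y = 0: (0, 3) → (0, -3)
T2 shear: x ← x + 2·y: (0, -3) → (-6, -3)
T3 reflect across x = 0: (-6, -3) → (6, -3)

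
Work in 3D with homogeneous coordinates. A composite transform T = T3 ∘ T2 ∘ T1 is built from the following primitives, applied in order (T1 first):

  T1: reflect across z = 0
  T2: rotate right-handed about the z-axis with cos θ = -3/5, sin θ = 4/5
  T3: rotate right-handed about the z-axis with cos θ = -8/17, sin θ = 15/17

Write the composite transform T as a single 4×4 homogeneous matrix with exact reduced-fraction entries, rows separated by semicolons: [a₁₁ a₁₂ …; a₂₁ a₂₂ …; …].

T = [-36/85 77/85 0 0; -77/85 -36/85 0 0; 0 0 -1 0; 0 0 0 1]

T1 = [1 0 0 0; 0 1 0 0; 0 0 -1 0; 0 0 0 1]
T2·T1 = [-3/5 -4/5 0 0; 4/5 -3/5 0 0; 0 0 -1 0; 0 0 0 1]
T3·…·T1 = [-36/85 77/85 0 0; -77/85 -36/85 0 0; 0 0 -1 0; 0 0 0 1]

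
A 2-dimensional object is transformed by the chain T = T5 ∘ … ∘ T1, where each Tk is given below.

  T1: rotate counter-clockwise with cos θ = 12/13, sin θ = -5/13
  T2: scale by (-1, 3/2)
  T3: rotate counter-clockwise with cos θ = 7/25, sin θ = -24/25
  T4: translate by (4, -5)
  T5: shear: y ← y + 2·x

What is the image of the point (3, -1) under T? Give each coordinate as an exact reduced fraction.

T(p) = (111/325, -29/10)

T1 rotate counter-clockwise with cos θ = 12/13, sin θ = -5/13: (3, -1) → (31/13, -27/13)
T2 scale by (-1, 3/2): (31/13, -27/13) → (-31/13, -81/26)
T3 rotate counter-clockwise with cos θ = 7/25, sin θ = -24/25: (-31/13, -81/26) → (-1189/325, 921/650)
T4 translate by (4, -5): (-1189/325, 921/650) → (111/325, -2329/650)
T5 shear: y ← y + 2·x: (111/325, -2329/650) → (111/325, -29/10)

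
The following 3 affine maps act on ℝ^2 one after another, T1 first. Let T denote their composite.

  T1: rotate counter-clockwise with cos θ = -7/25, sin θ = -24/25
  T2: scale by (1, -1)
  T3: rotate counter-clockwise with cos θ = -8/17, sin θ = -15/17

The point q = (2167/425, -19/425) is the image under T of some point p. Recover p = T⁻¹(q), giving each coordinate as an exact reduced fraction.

T1 = [-7/25 24/25 0; -24/25 -7/25 0; 0 0 1]
T2·T1 = [-7/25 24/25 0; 24/25 7/25 0; 0 0 1]
T3·…·T1 = [416/425 -87/425 0; -87/425 -416/425 0; 0 0 1]
det M = -1; M⁻¹ = [416/425 -87/425 0; -87/425 -416/425 0; 0 0 1]
M⁻¹ · (2167/425, -19/425)ᵀ = (5, -1)ᵀ

p = (5, -1)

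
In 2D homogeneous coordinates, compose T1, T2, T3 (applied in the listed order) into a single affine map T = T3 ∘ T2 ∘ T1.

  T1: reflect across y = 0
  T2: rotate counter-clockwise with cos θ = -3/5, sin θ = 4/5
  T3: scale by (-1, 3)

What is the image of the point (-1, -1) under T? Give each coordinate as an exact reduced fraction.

T1 reflect across y = 0: (-1, -1) → (-1, 1)
T2 rotate counter-clockwise with cos θ = -3/5, sin θ = 4/5: (-1, 1) → (-1/5, -7/5)
T3 scale by (-1, 3): (-1/5, -7/5) → (1/5, -21/5)

T(p) = (1/5, -21/5)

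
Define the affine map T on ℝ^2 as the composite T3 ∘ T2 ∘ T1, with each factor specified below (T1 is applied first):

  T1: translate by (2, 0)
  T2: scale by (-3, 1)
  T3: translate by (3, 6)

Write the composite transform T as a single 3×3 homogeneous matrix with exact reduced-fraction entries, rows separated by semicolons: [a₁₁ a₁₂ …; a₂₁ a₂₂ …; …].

T = [-3 0 -3; 0 1 6; 0 0 1]

T1 = [1 0 2; 0 1 0; 0 0 1]
T2·T1 = [-3 0 -6; 0 1 0; 0 0 1]
T3·…·T1 = [-3 0 -3; 0 1 6; 0 0 1]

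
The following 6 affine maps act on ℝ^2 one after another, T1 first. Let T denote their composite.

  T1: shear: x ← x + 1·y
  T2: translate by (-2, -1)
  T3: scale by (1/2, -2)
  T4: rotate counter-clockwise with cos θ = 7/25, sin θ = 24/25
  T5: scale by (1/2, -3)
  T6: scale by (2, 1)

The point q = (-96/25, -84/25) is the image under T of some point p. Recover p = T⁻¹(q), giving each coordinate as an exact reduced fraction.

T1 = [1 1 0; 0 1 0; 0 0 1]
T2·T1 = [1 1 -2; 0 1 -1; 0 0 1]
T3·…·T1 = [1/2 1/2 -1; 0 -2 2; 0 0 1]
T4·…·T1 = [7/50 103/50 -11/5; 12/25 -2/25 -2/5; 0 0 1]
T5·…·T1 = [7/100 103/100 -11/10; -36/25 6/25 6/5; 0 0 1]
T6·…·T1 = [7/50 103/50 -11/5; -36/25 6/25 6/5; 0 0 1]
det M = 3; M⁻¹ = [2/25 -103/150 1; 12/25 7/150 1; 0 0 1]
M⁻¹ · (-96/25, -84/25)ᵀ = (3, -1)ᵀ

p = (3, -1)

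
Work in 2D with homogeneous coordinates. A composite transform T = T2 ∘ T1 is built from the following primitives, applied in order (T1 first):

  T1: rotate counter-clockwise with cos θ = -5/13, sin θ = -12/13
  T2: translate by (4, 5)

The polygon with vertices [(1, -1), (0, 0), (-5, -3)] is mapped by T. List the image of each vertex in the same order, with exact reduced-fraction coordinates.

image vertices: (35/13, 58/13), (4, 5), (41/13, 140/13)

T1 rotate counter-clockwise with cos θ = -5/13, sin θ = -12/13: (1, -1) → (-17/13, -7/13); (0, 0) → (0, 0); (-5, -3) → (-11/13, 75/13)
T2 translate by (4, 5): (-17/13, -7/13) → (35/13, 58/13); (0, 0) → (4, 5); (-11/13, 75/13) → (41/13, 140/13)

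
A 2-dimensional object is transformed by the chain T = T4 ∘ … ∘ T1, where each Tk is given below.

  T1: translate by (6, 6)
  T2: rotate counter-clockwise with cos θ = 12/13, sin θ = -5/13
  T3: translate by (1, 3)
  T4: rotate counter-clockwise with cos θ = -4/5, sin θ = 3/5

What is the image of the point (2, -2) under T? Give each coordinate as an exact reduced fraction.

T1 translate by (6, 6): (2, -2) → (8, 4)
T2 rotate counter-clockwise with cos θ = 12/13, sin θ = -5/13: (8, 4) → (116/13, 8/13)
T3 translate by (1, 3): (116/13, 8/13) → (129/13, 47/13)
T4 rotate counter-clockwise with cos θ = -4/5, sin θ = 3/5: (129/13, 47/13) → (-657/65, 199/65)

T(p) = (-657/65, 199/65)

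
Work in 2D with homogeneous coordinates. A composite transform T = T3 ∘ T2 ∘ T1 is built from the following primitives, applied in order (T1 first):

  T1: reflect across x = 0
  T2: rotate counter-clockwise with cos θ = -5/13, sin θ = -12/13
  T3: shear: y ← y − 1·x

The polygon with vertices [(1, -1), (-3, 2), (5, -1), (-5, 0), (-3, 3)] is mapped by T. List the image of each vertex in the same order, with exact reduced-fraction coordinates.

T1 reflect across x = 0: (1, -1) → (-1, -1); (-3, 2) → (3, 2); (5, -1) → (-5, -1); (-5, 0) → (5, 0); (-3, 3) → (3, 3)
T2 rotate counter-clockwise with cos θ = -5/13, sin θ = -12/13: (-1, -1) → (-7/13, 17/13); (3, 2) → (9/13, -46/13); (-5, -1) → (1, 5); (5, 0) → (-25/13, -60/13); (3, 3) → (21/13, -51/13)
T3 shear: y ← y − 1·x: (-7/13, 17/13) → (-7/13, 24/13); (9/13, -46/13) → (9/13, -55/13); (1, 5) → (1, 4); (-25/13, -60/13) → (-25/13, -35/13); (21/13, -51/13) → (21/13, -72/13)

image vertices: (-7/13, 24/13), (9/13, -55/13), (1, 4), (-25/13, -35/13), (21/13, -72/13)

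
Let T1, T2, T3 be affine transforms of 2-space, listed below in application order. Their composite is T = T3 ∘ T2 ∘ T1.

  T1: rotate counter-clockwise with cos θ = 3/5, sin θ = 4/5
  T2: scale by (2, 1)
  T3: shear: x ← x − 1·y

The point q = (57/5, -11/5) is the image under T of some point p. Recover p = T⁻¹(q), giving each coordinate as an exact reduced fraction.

p = (1, -5)

T1 = [3/5 -4/5 0; 4/5 3/5 0; 0 0 1]
T2·T1 = [6/5 -8/5 0; 4/5 3/5 0; 0 0 1]
T3·…·T1 = [2/5 -11/5 0; 4/5 3/5 0; 0 0 1]
det M = 2; M⁻¹ = [3/10 11/10 0; -2/5 1/5 0; 0 0 1]
M⁻¹ · (57/5, -11/5)ᵀ = (1, -5)ᵀ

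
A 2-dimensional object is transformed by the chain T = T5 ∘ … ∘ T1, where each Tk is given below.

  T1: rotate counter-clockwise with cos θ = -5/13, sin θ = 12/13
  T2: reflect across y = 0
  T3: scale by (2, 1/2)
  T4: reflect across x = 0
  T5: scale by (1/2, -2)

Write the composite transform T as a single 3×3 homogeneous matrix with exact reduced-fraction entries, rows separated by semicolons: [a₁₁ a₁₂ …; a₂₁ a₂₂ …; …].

T = [5/13 12/13 0; 12/13 -5/13 0; 0 0 1]

T1 = [-5/13 -12/13 0; 12/13 -5/13 0; 0 0 1]
T2·T1 = [-5/13 -12/13 0; -12/13 5/13 0; 0 0 1]
T3·…·T1 = [-10/13 -24/13 0; -6/13 5/26 0; 0 0 1]
T4·…·T1 = [10/13 24/13 0; -6/13 5/26 0; 0 0 1]
T5·…·T1 = [5/13 12/13 0; 12/13 -5/13 0; 0 0 1]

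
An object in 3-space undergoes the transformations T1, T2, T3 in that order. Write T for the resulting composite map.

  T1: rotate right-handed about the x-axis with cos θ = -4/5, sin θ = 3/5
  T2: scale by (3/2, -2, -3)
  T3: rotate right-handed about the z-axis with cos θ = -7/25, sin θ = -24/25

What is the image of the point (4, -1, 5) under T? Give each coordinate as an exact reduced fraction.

T1 rotate right-handed about the x-axis with cos θ = -4/5, sin θ = 3/5: (4, -1, 5) → (4, -11/5, -23/5)
T2 scale by (3/2, -2, -3): (4, -11/5, -23/5) → (6, 22/5, 69/5)
T3 rotate right-handed about the z-axis with cos θ = -7/25, sin θ = -24/25: (6, 22/5, 69/5) → (318/125, -874/125, 69/5)

T(p) = (318/125, -874/125, 69/5)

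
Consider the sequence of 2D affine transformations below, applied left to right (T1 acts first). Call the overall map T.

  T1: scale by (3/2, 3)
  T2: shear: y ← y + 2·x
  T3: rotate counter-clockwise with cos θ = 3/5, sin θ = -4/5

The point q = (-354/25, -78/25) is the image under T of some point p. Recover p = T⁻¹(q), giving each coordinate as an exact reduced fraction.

p = (-4, -2/5)

T1 = [3/2 0 0; 0 3 0; 0 0 1]
T2·T1 = [3/2 0 0; 3 3 0; 0 0 1]
T3·…·T1 = [33/10 12/5 0; 3/5 9/5 0; 0 0 1]
det M = 9/2; M⁻¹ = [2/5 -8/15 0; -2/15 11/15 0; 0 0 1]
M⁻¹ · (-354/25, -78/25)ᵀ = (-4, -2/5)ᵀ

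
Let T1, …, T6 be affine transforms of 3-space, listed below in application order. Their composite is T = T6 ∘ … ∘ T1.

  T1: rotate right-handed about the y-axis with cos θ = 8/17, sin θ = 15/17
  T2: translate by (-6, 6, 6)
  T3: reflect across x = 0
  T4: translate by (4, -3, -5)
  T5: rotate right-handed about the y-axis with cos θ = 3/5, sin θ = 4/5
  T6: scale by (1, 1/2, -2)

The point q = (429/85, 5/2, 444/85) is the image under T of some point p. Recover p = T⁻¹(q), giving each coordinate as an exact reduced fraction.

T1 = [8/17 0 15/17 0; 0 1 0 0; -15/17 0 8/17 0; 0 0 0 1]
T2·T1 = [8/17 0 15/17 -6; 0 1 0 6; -15/17 0 8/17 6; 0 0 0 1]
T3·…·T1 = [-8/17 0 -15/17 6; 0 1 0 6; -15/17 0 8/17 6; 0 0 0 1]
T4·…·T1 = [-8/17 0 -15/17 10; 0 1 0 3; -15/17 0 8/17 1; 0 0 0 1]
T5·…·T1 = [-84/85 0 -13/85 34/5; 0 1 0 3; -13/85 0 84/85 -37/5; 0 0 0 1]
T6·…·T1 = [-84/85 0 -13/85 34/5; 0 1/2 0 3/2; 26/85 0 -168/85 74/5; 0 0 0 1]
det M = 1; M⁻¹ = [-84/85 0 13/170 95/17; 0 2 0 -3; -13/85 0 -42/85 142/17; 0 0 0 1]
M⁻¹ · (429/85, 5/2, 444/85)ᵀ = (1, 2, 5)ᵀ

p = (1, 2, 5)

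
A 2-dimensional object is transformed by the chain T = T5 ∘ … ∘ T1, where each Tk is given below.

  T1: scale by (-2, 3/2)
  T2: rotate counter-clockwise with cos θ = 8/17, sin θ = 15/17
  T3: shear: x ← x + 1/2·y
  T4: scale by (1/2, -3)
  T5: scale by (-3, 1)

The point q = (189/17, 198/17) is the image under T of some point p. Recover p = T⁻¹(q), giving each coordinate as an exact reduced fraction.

T1 = [-2 0 0; 0 3/2 0; 0 0 1]
T2·T1 = [-16/17 -45/34 0; -30/17 12/17 0; 0 0 1]
T3·…·T1 = [-31/17 -33/34 0; -30/17 12/17 0; 0 0 1]
T4·…·T1 = [-31/34 -33/68 0; 90/17 -36/17 0; 0 0 1]
T5·…·T1 = [93/34 99/68 0; 90/17 -36/17 0; 0 0 1]
det M = -27/2; M⁻¹ = [8/51 11/102 0; 20/51 -31/153 0; 0 0 1]
M⁻¹ · (189/17, 198/17)ᵀ = (3, 2)ᵀ

p = (3, 2)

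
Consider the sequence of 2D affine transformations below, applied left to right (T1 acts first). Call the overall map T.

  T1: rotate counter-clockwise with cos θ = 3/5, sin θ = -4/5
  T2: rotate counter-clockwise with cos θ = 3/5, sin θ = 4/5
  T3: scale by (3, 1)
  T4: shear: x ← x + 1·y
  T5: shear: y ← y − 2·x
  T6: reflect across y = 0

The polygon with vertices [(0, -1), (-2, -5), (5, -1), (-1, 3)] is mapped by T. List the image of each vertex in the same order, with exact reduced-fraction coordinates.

T1 rotate counter-clockwise with cos θ = 3/5, sin θ = -4/5: (0, -1) → (-4/5, -3/5); (-2, -5) → (-26/5, -7/5); (5, -1) → (11/5, -23/5); (-1, 3) → (9/5, 13/5)
T2 rotate counter-clockwise with cos θ = 3/5, sin θ = 4/5: (-4/5, -3/5) → (0, -1); (-26/5, -7/5) → (-2, -5); (11/5, -23/5) → (5, -1); (9/5, 13/5) → (-1, 3)
T3 scale by (3, 1): (0, -1) → (0, -1); (-2, -5) → (-6, -5); (5, -1) → (15, -1); (-1, 3) → (-3, 3)
T4 shear: x ← x + 1·y: (0, -1) → (-1, -1); (-6, -5) → (-11, -5); (15, -1) → (14, -1); (-3, 3) → (0, 3)
T5 shear: y ← y − 2·x: (-1, -1) → (-1, 1); (-11, -5) → (-11, 17); (14, -1) → (14, -29); (0, 3) → (0, 3)
T6 reflect across y = 0: (-1, 1) → (-1, -1); (-11, 17) → (-11, -17); (14, -29) → (14, 29); (0, 3) → (0, -3)

image vertices: (-1, -1), (-11, -17), (14, 29), (0, -3)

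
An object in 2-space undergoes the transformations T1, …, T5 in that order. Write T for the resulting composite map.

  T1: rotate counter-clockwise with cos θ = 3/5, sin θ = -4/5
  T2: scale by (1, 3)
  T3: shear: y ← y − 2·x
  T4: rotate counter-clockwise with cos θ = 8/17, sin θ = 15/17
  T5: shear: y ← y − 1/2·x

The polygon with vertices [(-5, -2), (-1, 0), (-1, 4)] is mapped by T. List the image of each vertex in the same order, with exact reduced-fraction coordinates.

image vertices: (-1504/85, 1111/85), (-294/85, 246/85), (-226/85, 484/85)

T1 rotate counter-clockwise with cos θ = 3/5, sin θ = -4/5: (-5, -2) → (-23/5, 14/5); (-1, 0) → (-3/5, 4/5); (-1, 4) → (13/5, 16/5)
T2 scale by (1, 3): (-23/5, 14/5) → (-23/5, 42/5); (-3/5, 4/5) → (-3/5, 12/5); (13/5, 16/5) → (13/5, 48/5)
T3 shear: y ← y − 2·x: (-23/5, 42/5) → (-23/5, 88/5); (-3/5, 12/5) → (-3/5, 18/5); (13/5, 48/5) → (13/5, 22/5)
T4 rotate counter-clockwise with cos θ = 8/17, sin θ = 15/17: (-23/5, 88/5) → (-1504/85, 359/85); (-3/5, 18/5) → (-294/85, 99/85); (13/5, 22/5) → (-226/85, 371/85)
T5 shear: y ← y − 1/2·x: (-1504/85, 359/85) → (-1504/85, 1111/85); (-294/85, 99/85) → (-294/85, 246/85); (-226/85, 371/85) → (-226/85, 484/85)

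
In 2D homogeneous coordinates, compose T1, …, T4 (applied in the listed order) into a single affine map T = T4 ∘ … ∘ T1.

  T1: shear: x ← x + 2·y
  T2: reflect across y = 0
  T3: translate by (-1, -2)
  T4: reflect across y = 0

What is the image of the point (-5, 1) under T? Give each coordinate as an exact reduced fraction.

T1 shear: x ← x + 2·y: (-5, 1) → (-3, 1)
T2 reflect across y = 0: (-3, 1) → (-3, -1)
T3 translate by (-1, -2): (-3, -1) → (-4, -3)
T4 reflect across y = 0: (-4, -3) → (-4, 3)

T(p) = (-4, 3)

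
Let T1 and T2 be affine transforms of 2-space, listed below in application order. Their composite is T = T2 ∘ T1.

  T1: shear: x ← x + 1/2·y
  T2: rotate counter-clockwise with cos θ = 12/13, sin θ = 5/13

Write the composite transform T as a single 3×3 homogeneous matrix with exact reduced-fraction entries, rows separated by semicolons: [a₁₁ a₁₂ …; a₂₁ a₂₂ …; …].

T1 = [1 1/2 0; 0 1 0; 0 0 1]
T2·T1 = [12/13 1/13 0; 5/13 29/26 0; 0 0 1]

T = [12/13 1/13 0; 5/13 29/26 0; 0 0 1]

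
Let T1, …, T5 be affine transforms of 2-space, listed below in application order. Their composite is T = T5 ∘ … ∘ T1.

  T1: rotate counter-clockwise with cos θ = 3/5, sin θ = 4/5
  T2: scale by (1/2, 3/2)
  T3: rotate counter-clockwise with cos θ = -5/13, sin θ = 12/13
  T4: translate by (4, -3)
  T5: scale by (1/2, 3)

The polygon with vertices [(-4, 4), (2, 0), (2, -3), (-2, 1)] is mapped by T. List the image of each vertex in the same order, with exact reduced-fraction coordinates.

T1 rotate counter-clockwise with cos θ = 3/5, sin θ = 4/5: (-4, 4) → (-28/5, -4/5); (2, 0) → (6/5, 8/5); (2, -3) → (18/5, -1/5); (-2, 1) → (-2, -1)
T2 scale by (1/2, 3/2): (-28/5, -4/5) → (-14/5, -6/5); (6/5, 8/5) → (3/5, 12/5); (18/5, -1/5) → (9/5, -3/10); (-2, -1) → (-1, -3/2)
T3 rotate counter-clockwise with cos θ = -5/13, sin θ = 12/13: (-14/5, -6/5) → (142/65, -138/65); (3/5, 12/5) → (-159/65, -24/65); (9/5, -3/10) → (-27/65, 231/130); (-1, -3/2) → (23/13, -9/26)
T4 translate by (4, -3): (142/65, -138/65) → (402/65, -333/65); (-159/65, -24/65) → (101/65, -219/65); (-27/65, 231/130) → (233/65, -159/130); (23/13, -9/26) → (75/13, -87/26)
T5 scale by (1/2, 3): (402/65, -333/65) → (201/65, -999/65); (101/65, -219/65) → (101/130, -657/65); (233/65, -159/130) → (233/130, -477/130); (75/13, -87/26) → (75/26, -261/26)

image vertices: (201/65, -999/65), (101/130, -657/65), (233/130, -477/130), (75/26, -261/26)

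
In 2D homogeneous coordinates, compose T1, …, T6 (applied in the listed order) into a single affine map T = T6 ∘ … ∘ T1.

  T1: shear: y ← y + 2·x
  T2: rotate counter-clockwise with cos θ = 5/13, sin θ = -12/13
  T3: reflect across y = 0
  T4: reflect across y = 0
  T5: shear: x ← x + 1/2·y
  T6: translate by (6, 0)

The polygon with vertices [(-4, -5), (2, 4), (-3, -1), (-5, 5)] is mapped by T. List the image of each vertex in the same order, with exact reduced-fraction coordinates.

image vertices: (-213/26, -17/13), (192/13, 16/13), (-41/26, 1/13), (21/26, 35/13)

T1 shear: y ← y + 2·x: (-4, -5) → (-4, -13); (2, 4) → (2, 8); (-3, -1) → (-3, -7); (-5, 5) → (-5, -5)
T2 rotate counter-clockwise with cos θ = 5/13, sin θ = -12/13: (-4, -13) → (-176/13, -17/13); (2, 8) → (106/13, 16/13); (-3, -7) → (-99/13, 1/13); (-5, -5) → (-85/13, 35/13)
T3 reflect across y = 0: (-176/13, -17/13) → (-176/13, 17/13); (106/13, 16/13) → (106/13, -16/13); (-99/13, 1/13) → (-99/13, -1/13); (-85/13, 35/13) → (-85/13, -35/13)
T4 reflect across y = 0: (-176/13, 17/13) → (-176/13, -17/13); (106/13, -16/13) → (106/13, 16/13); (-99/13, -1/13) → (-99/13, 1/13); (-85/13, -35/13) → (-85/13, 35/13)
T5 shear: x ← x + 1/2·y: (-176/13, -17/13) → (-369/26, -17/13); (106/13, 16/13) → (114/13, 16/13); (-99/13, 1/13) → (-197/26, 1/13); (-85/13, 35/13) → (-135/26, 35/13)
T6 translate by (6, 0): (-369/26, -17/13) → (-213/26, -17/13); (114/13, 16/13) → (192/13, 16/13); (-197/26, 1/13) → (-41/26, 1/13); (-135/26, 35/13) → (21/26, 35/13)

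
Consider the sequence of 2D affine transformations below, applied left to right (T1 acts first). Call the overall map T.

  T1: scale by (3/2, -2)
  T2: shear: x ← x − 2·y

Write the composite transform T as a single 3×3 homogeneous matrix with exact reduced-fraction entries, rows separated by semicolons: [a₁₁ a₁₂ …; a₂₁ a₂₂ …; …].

T = [3/2 4 0; 0 -2 0; 0 0 1]

T1 = [3/2 0 0; 0 -2 0; 0 0 1]
T2·T1 = [3/2 4 0; 0 -2 0; 0 0 1]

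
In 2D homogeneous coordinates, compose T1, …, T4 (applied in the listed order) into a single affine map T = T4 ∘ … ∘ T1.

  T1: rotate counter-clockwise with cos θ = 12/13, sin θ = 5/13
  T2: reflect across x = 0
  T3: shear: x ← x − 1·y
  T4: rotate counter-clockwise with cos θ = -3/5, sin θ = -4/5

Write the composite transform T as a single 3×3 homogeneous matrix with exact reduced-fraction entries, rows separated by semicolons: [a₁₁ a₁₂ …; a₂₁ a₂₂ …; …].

T1 = [12/13 -5/13 0; 5/13 12/13 0; 0 0 1]
T2·T1 = [-12/13 5/13 0; 5/13 12/13 0; 0 0 1]
T3·…·T1 = [-17/13 -7/13 0; 5/13 12/13 0; 0 0 1]
T4·…·T1 = [71/65 69/65 0; 53/65 -8/65 0; 0 0 1]

T = [71/65 69/65 0; 53/65 -8/65 0; 0 0 1]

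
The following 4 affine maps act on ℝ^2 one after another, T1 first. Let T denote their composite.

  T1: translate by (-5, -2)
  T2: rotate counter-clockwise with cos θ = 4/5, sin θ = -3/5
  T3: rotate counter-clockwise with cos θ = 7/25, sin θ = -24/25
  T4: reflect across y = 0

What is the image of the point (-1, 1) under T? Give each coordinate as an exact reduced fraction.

T(p) = (147/125, -746/125)

T1 translate by (-5, -2): (-1, 1) → (-6, -1)
T2 rotate counter-clockwise with cos θ = 4/5, sin θ = -3/5: (-6, -1) → (-27/5, 14/5)
T3 rotate counter-clockwise with cos θ = 7/25, sin θ = -24/25: (-27/5, 14/5) → (147/125, 746/125)
T4 reflect across y = 0: (147/125, 746/125) → (147/125, -746/125)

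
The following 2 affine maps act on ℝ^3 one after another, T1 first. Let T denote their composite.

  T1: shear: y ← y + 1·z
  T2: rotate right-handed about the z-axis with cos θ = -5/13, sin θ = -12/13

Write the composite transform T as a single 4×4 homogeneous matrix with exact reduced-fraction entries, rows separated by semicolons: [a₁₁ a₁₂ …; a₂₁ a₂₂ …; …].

T = [-5/13 12/13 12/13 0; -12/13 -5/13 -5/13 0; 0 0 1 0; 0 0 0 1]

T1 = [1 0 0 0; 0 1 1 0; 0 0 1 0; 0 0 0 1]
T2·T1 = [-5/13 12/13 12/13 0; -12/13 -5/13 -5/13 0; 0 0 1 0; 0 0 0 1]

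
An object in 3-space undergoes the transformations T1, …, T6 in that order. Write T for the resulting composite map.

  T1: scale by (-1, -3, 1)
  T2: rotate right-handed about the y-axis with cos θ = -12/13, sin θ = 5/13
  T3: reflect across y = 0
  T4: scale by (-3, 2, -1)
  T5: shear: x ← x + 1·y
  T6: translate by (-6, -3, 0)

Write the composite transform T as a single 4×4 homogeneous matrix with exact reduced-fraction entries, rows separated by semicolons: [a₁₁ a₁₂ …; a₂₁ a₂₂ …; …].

T1 = [-1 0 0 0; 0 -3 0 0; 0 0 1 0; 0 0 0 1]
T2·T1 = [12/13 0 5/13 0; 0 -3 0 0; 5/13 0 -12/13 0; 0 0 0 1]
T3·…·T1 = [12/13 0 5/13 0; 0 3 0 0; 5/13 0 -12/13 0; 0 0 0 1]
T4·…·T1 = [-36/13 0 -15/13 0; 0 6 0 0; -5/13 0 12/13 0; 0 0 0 1]
T5·…·T1 = [-36/13 6 -15/13 0; 0 6 0 0; -5/13 0 12/13 0; 0 0 0 1]
T6·…·T1 = [-36/13 6 -15/13 -6; 0 6 0 -3; -5/13 0 12/13 0; 0 0 0 1]

T = [-36/13 6 -15/13 -6; 0 6 0 -3; -5/13 0 12/13 0; 0 0 0 1]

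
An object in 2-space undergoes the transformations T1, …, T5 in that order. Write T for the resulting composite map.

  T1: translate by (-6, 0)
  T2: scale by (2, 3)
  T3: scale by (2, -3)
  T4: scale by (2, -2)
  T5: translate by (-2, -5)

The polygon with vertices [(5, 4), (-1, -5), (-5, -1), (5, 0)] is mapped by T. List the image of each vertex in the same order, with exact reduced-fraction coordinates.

T1 translate by (-6, 0): (5, 4) → (-1, 4); (-1, -5) → (-7, -5); (-5, -1) → (-11, -1); (5, 0) → (-1, 0)
T2 scale by (2, 3): (-1, 4) → (-2, 12); (-7, -5) → (-14, -15); (-11, -1) → (-22, -3); (-1, 0) → (-2, 0)
T3 scale by (2, -3): (-2, 12) → (-4, -36); (-14, -15) → (-28, 45); (-22, -3) → (-44, 9); (-2, 0) → (-4, 0)
T4 scale by (2, -2): (-4, -36) → (-8, 72); (-28, 45) → (-56, -90); (-44, 9) → (-88, -18); (-4, 0) → (-8, 0)
T5 translate by (-2, -5): (-8, 72) → (-10, 67); (-56, -90) → (-58, -95); (-88, -18) → (-90, -23); (-8, 0) → (-10, -5)

image vertices: (-10, 67), (-58, -95), (-90, -23), (-10, -5)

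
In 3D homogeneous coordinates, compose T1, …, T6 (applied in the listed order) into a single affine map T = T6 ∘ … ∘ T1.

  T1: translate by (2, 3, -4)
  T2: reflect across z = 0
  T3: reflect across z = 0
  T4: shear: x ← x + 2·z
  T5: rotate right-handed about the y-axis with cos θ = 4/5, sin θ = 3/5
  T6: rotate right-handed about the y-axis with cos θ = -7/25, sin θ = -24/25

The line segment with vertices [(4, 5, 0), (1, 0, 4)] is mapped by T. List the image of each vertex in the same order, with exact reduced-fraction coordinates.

image vertices: (76/25, 8, -82/25), (132/125, 3, 351/125)

T1 translate by (2, 3, -4): (4, 5, 0) → (6, 8, -4); (1, 0, 4) → (3, 3, 0)
T2 reflect across z = 0: (6, 8, -4) → (6, 8, 4); (3, 3, 0) → (3, 3, 0)
T3 reflect across z = 0: (6, 8, 4) → (6, 8, -4); (3, 3, 0) → (3, 3, 0)
T4 shear: x ← x + 2·z: (6, 8, -4) → (-2, 8, -4); (3, 3, 0) → (3, 3, 0)
T5 rotate right-handed about the y-axis with cos θ = 4/5, sin θ = 3/5: (-2, 8, -4) → (-4, 8, -2); (3, 3, 0) → (12/5, 3, -9/5)
T6 rotate right-handed about the y-axis with cos θ = -7/25, sin θ = -24/25: (-4, 8, -2) → (76/25, 8, -82/25); (12/5, 3, -9/5) → (132/125, 3, 351/125)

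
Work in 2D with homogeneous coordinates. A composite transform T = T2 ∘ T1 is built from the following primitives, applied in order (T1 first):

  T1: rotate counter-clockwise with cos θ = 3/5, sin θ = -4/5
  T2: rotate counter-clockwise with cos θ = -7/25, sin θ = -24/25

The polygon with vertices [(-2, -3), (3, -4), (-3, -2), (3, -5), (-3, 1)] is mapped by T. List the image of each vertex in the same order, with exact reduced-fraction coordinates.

image vertices: (102/125, 439/125), (-527/125, 336/125), (263/125, 366/125), (-571/125, 453/125), (79/25, 3/25)

T1 rotate counter-clockwise with cos θ = 3/5, sin θ = -4/5: (-2, -3) → (-18/5, -1/5); (3, -4) → (-7/5, -24/5); (-3, -2) → (-17/5, 6/5); (3, -5) → (-11/5, -27/5); (-3, 1) → (-1, 3)
T2 rotate counter-clockwise with cos θ = -7/25, sin θ = -24/25: (-18/5, -1/5) → (102/125, 439/125); (-7/5, -24/5) → (-527/125, 336/125); (-17/5, 6/5) → (263/125, 366/125); (-11/5, -27/5) → (-571/125, 453/125); (-1, 3) → (79/25, 3/25)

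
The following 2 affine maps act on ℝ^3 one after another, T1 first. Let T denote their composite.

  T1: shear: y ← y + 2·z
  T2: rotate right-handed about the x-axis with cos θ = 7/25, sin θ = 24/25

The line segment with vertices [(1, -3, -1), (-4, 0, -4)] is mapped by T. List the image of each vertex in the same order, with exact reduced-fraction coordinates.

T1 shear: y ← y + 2·z: (1, -3, -1) → (1, -5, -1); (-4, 0, -4) → (-4, -8, -4)
T2 rotate right-handed about the x-axis with cos θ = 7/25, sin θ = 24/25: (1, -5, -1) → (1, -11/25, -127/25); (-4, -8, -4) → (-4, 8/5, -44/5)

image vertices: (1, -11/25, -127/25), (-4, 8/5, -44/5)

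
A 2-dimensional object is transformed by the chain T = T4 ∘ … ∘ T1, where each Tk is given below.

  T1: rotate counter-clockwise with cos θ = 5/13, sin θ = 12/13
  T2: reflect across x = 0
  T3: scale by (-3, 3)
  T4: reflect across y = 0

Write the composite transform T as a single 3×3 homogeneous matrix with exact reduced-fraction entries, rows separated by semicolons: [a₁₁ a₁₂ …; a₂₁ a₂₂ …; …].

T1 = [5/13 -12/13 0; 12/13 5/13 0; 0 0 1]
T2·T1 = [-5/13 12/13 0; 12/13 5/13 0; 0 0 1]
T3·…·T1 = [15/13 -36/13 0; 36/13 15/13 0; 0 0 1]
T4·…·T1 = [15/13 -36/13 0; -36/13 -15/13 0; 0 0 1]

T = [15/13 -36/13 0; -36/13 -15/13 0; 0 0 1]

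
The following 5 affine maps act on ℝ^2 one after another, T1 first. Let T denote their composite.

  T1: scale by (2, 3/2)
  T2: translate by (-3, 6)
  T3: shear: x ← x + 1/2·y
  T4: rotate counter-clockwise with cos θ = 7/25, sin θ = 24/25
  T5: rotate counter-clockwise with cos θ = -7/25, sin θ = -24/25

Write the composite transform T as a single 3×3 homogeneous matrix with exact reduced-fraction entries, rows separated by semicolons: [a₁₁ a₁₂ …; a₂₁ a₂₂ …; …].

T1 = [2 0 0; 0 3/2 0; 0 0 1]
T2·T1 = [2 0 -3; 0 3/2 6; 0 0 1]
T3·…·T1 = [2 3/4 0; 0 3/2 6; 0 0 1]
T4·…·T1 = [14/25 -123/100 -144/25; 48/25 57/50 42/25; 0 0 1]
T5·…·T1 = [1054/625 3597/2500 2016/625; -672/625 1077/1250 3162/625; 0 0 1]

T = [1054/625 3597/2500 2016/625; -672/625 1077/1250 3162/625; 0 0 1]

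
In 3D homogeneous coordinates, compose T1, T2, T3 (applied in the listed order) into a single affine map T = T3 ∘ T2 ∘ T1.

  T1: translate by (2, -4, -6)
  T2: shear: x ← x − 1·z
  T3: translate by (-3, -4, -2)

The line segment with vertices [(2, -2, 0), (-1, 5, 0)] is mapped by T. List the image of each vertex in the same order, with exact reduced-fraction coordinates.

T1 translate by (2, -4, -6): (2, -2, 0) → (4, -6, -6); (-1, 5, 0) → (1, 1, -6)
T2 shear: x ← x − 1·z: (4, -6, -6) → (10, -6, -6); (1, 1, -6) → (7, 1, -6)
T3 translate by (-3, -4, -2): (10, -6, -6) → (7, -10, -8); (7, 1, -6) → (4, -3, -8)

image vertices: (7, -10, -8), (4, -3, -8)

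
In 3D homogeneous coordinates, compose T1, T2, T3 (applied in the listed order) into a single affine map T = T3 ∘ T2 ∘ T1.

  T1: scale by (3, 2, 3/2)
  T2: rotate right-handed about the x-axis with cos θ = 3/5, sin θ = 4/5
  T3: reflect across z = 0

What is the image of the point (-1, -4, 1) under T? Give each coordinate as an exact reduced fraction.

T1 scale by (3, 2, 3/2): (-1, -4, 1) → (-3, -8, 3/2)
T2 rotate right-handed about the x-axis with cos θ = 3/5, sin θ = 4/5: (-3, -8, 3/2) → (-3, -6, -11/2)
T3 reflect across z = 0: (-3, -6, -11/2) → (-3, -6, 11/2)

T(p) = (-3, -6, 11/2)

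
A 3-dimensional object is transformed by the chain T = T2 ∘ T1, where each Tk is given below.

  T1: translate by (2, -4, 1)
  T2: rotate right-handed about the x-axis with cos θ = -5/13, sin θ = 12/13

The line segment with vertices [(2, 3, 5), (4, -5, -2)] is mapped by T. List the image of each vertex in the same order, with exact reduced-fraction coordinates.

T1 translate by (2, -4, 1): (2, 3, 5) → (4, -1, 6); (4, -5, -2) → (6, -9, -1)
T2 rotate right-handed about the x-axis with cos θ = -5/13, sin θ = 12/13: (4, -1, 6) → (4, -67/13, -42/13); (6, -9, -1) → (6, 57/13, -103/13)

image vertices: (4, -67/13, -42/13), (6, 57/13, -103/13)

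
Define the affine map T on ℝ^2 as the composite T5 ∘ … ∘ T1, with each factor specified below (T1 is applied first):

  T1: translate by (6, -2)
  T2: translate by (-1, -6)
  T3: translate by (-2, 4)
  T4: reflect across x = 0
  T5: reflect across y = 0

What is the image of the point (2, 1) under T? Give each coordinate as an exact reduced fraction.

T(p) = (-5, 3)

T1 translate by (6, -2): (2, 1) → (8, -1)
T2 translate by (-1, -6): (8, -1) → (7, -7)
T3 translate by (-2, 4): (7, -7) → (5, -3)
T4 reflect across x = 0: (5, -3) → (-5, -3)
T5 reflect across y = 0: (-5, -3) → (-5, 3)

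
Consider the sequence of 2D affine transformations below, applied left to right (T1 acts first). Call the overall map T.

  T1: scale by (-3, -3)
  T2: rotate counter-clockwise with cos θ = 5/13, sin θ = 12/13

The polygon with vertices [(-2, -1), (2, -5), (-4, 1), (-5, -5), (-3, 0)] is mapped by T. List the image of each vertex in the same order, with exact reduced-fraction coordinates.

T1 scale by (-3, -3): (-2, -1) → (6, 3); (2, -5) → (-6, 15); (-4, 1) → (12, -3); (-5, -5) → (15, 15); (-3, 0) → (9, 0)
T2 rotate counter-clockwise with cos θ = 5/13, sin θ = 12/13: (6, 3) → (-6/13, 87/13); (-6, 15) → (-210/13, 3/13); (12, -3) → (96/13, 129/13); (15, 15) → (-105/13, 255/13); (9, 0) → (45/13, 108/13)

image vertices: (-6/13, 87/13), (-210/13, 3/13), (96/13, 129/13), (-105/13, 255/13), (45/13, 108/13)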